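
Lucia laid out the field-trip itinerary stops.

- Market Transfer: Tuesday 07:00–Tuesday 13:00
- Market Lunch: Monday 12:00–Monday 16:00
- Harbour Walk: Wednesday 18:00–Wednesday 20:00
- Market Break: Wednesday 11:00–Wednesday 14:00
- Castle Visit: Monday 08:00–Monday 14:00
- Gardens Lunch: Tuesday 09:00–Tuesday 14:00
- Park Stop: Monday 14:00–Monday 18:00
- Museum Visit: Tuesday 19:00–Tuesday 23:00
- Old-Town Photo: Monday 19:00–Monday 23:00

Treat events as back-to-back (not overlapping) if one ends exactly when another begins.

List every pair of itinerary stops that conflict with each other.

Two intervals overlap when each starts before the other ends.
Sorted by start: Castle Visit, Market Lunch, Park Stop, Old-Town Photo, Market Transfer, Gardens Lunch, Museum Visit, Market Break, Harbour Walk.
Market Lunch starts before Castle Visit ends → Castle Visit and Market Lunch overlap.
Park Stop starts exactly when Castle Visit ends (back-to-back, no overlap), so Castle Visit has no further overlaps.
Park Stop starts before Market Lunch ends → Market Lunch and Park Stop overlap.
Old-Town Photo starts after Market Lunch ends, so Market Lunch has no further overlaps.
Old-Town Photo starts after Park Stop ends, so Park Stop has no further overlaps.
Market Transfer starts after Old-Town Photo ends, so Old-Town Photo has no further overlaps.
Gardens Lunch starts before Market Transfer ends → Market Transfer and Gardens Lunch overlap.
Museum Visit starts after Market Transfer ends, so Market Transfer has no further overlaps.
Museum Visit starts after Gardens Lunch ends, so Gardens Lunch has no further overlaps.
Market Break starts after Museum Visit ends, so Museum Visit has no further overlaps.
Harbour Walk starts after Market Break ends.

Castle Visit & Market Lunch, Gardens Lunch & Market Transfer, Market Lunch & Park Stop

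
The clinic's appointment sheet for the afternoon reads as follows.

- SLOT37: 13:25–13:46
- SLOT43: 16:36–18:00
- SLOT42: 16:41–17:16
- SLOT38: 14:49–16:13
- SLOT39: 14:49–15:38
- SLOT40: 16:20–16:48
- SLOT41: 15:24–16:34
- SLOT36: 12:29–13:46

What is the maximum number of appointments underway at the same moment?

3

Walk through starts and ends in time order (an end at T is processed before a start at T):
12:29 start SLOT36 → 1
13:25 start SLOT37 → 2
13:46 end SLOT36 → 1
13:46 end SLOT37 → 0
14:49 start SLOT38 → 1
14:49 start SLOT39 → 2
15:24 start SLOT41 → 3
15:38 end SLOT39 → 2
16:13 end SLOT38 → 1
16:20 start SLOT40 → 2
16:34 end SLOT41 → 1
16:36 start SLOT43 → 2
16:41 start SLOT42 → 3
16:48 end SLOT40 → 2
17:16 end SLOT42 → 1
18:00 end SLOT43 → 0
Peak is 3, at 15:24 (SLOT38, SLOT39, SLOT41).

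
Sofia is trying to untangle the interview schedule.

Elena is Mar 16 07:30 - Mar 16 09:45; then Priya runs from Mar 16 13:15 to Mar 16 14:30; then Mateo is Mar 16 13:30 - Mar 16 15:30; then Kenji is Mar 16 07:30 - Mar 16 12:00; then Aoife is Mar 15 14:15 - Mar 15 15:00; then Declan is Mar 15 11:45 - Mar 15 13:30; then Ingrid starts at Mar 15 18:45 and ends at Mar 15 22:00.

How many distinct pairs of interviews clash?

2

Sorted by start: Declan, Aoife, Ingrid, Elena, Kenji, Priya, Mateo.
Aoife starts after Declan ends — done with Declan.
Ingrid starts after Aoife ends — done with Aoife.
Elena starts after Ingrid ends — done with Ingrid.
Kenji starts before Elena ends → Elena and Kenji overlap.
Priya starts after Elena ends — done with Elena.
Priya starts after Kenji ends — done with Kenji.
Mateo starts before Priya ends → Priya and Mateo overlap.
Overlapping pairs: Elena & Kenji, Mateo & Priya — 2 in total.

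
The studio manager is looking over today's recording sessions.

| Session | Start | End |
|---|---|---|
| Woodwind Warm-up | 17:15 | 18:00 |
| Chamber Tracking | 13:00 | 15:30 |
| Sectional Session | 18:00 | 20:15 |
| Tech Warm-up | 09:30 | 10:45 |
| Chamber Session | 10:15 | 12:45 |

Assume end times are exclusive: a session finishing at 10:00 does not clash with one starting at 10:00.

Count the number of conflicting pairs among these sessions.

1

Sorted by start: Tech Warm-up, Chamber Session, Chamber Tracking, Woodwind Warm-up, Sectional Session.
Chamber Session starts before Tech Warm-up ends → Tech Warm-up and Chamber Session overlap.
Chamber Tracking starts after Tech Warm-up ends — done with Tech Warm-up.
Chamber Tracking starts after Chamber Session ends — done with Chamber Session.
Woodwind Warm-up starts after Chamber Tracking ends — done with Chamber Tracking.
Sectional Session starts exactly when Woodwind Warm-up ends (back-to-back, no overlap).
Overlapping pairs: Chamber Session & Tech Warm-up — 1 in total.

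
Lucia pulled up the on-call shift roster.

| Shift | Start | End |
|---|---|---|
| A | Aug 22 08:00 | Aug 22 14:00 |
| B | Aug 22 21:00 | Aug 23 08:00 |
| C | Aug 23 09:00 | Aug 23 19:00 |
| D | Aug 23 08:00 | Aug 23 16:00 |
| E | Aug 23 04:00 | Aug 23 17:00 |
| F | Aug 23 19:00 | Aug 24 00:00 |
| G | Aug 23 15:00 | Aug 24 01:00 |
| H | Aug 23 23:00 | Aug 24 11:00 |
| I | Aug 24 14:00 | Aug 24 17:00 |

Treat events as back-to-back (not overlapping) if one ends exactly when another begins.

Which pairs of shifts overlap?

Sorted by start: A, B, E, D, C, G, F, H, I.
B starts after A ends; A is clear from here.
E starts before B ends → B and E overlap.
D starts exactly when B ends (back-to-back, no overlap); B is clear from here.
D starts before E ends → E and D overlap.
C starts before E ends → E and C overlap.
G starts before E ends → E and G overlap.
F starts after E ends; E is clear from here.
C starts before D ends → D and C overlap.
G starts before D ends → D and G overlap.
F starts after D ends; D is clear from here.
G starts before C ends → C and G overlap.
F starts exactly when C ends (back-to-back, no overlap); C is clear from here.
F starts before G ends → G and F overlap.
H starts before G ends → G and H overlap.
I starts after G ends.
H starts before F ends → F and H overlap.
I starts after F ends.
I starts after H ends.

B & E, C & D, C & E, C & G, D & E, D & G, E & G, F & G, F & H, G & H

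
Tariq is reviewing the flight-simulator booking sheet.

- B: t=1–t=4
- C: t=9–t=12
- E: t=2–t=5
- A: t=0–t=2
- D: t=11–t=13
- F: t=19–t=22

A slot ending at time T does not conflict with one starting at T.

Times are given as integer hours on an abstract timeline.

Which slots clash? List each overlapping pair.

A & B, B & E, C & D

Two intervals overlap when each starts before the other ends.
Sorted by start: A, B, E, C, D, F.
B starts before A ends → A and B overlap.
E starts exactly when A ends (back-to-back, no overlap) — done with A.
E starts before B ends → B and E overlap.
C starts after B ends — done with B.
C starts after E ends — done with E.
D starts before C ends → C and D overlap.
F starts after C ends.
F starts after D ends.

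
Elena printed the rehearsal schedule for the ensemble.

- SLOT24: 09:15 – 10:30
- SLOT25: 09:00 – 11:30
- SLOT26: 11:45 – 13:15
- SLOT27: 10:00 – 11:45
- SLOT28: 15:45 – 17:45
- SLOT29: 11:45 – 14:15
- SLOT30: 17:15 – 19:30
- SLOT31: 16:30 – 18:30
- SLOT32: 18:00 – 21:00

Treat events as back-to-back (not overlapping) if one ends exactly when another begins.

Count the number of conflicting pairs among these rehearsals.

9

Check each pair: they overlap iff neither finishes before the other starts.
Sorted by start: SLOT25, SLOT24, SLOT27, SLOT26, SLOT29, SLOT28, SLOT31, SLOT30, SLOT32.
SLOT24 starts before SLOT25 ends → SLOT25 and SLOT24 overlap.
SLOT27 starts before SLOT25 ends → SLOT25 and SLOT27 overlap.
SLOT26 starts after SLOT25 ends, so nothing later overlaps SLOT25 either.
SLOT27 starts before SLOT24 ends → SLOT24 and SLOT27 overlap.
SLOT26 starts after SLOT24 ends, so nothing later overlaps SLOT24 either.
SLOT26 starts exactly when SLOT27 ends (back-to-back, no overlap), so nothing later overlaps SLOT27 either.
SLOT29 starts before SLOT26 ends → SLOT26 and SLOT29 overlap.
SLOT28 starts after SLOT26 ends, so nothing later overlaps SLOT26 either.
SLOT28 starts after SLOT29 ends, so nothing later overlaps SLOT29 either.
SLOT31 starts before SLOT28 ends → SLOT28 and SLOT31 overlap.
SLOT30 starts before SLOT28 ends → SLOT28 and SLOT30 overlap.
SLOT32 starts after SLOT28 ends.
SLOT30 starts before SLOT31 ends → SLOT31 and SLOT30 overlap.
SLOT32 starts before SLOT31 ends → SLOT31 and SLOT32 overlap.
SLOT32 starts before SLOT30 ends → SLOT30 and SLOT32 overlap.
Overlapping pairs: SLOT24 & SLOT25, SLOT24 & SLOT27, SLOT25 & SLOT27, SLOT26 & SLOT29, SLOT28 & SLOT30, SLOT28 & SLOT31, SLOT30 & SLOT31, SLOT30 & SLOT32, SLOT31 & SLOT32 — 9 in total.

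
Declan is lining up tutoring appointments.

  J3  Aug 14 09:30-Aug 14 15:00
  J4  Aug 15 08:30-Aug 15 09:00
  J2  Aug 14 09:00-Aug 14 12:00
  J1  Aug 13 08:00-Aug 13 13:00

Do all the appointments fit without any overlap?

No

Two intervals overlap when each starts before the other ends.
Sorted by start: J1, J2, J3, J4.
J2 starts after J1 ends, so J1 has no further overlaps.
J3 starts before J2 ends → J2 and J3 overlap.
That's a conflict, so the schedule is not conflict-free.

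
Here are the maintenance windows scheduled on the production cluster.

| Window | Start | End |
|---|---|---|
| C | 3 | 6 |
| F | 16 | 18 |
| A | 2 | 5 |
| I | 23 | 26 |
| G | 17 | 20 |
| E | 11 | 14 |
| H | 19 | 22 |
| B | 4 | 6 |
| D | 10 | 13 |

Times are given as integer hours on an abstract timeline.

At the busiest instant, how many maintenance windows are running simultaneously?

Sweep the timeline, counting +1 at each start and −1 at each end (ends before starts at a tie):
2 start A → 1
3 start C → 2
4 start B → 3
5 end A → 2
6 end B → 1
6 end C → 0
10 start D → 1
11 start E → 2
13 end D → 1
14 end E → 0
16 start F → 1
17 start G → 2
18 end F → 1
19 start H → 2
20 end G → 1
22 end H → 0
23 start I → 1
26 end I → 0
Peak is 3, at 4 (A, B, C).

3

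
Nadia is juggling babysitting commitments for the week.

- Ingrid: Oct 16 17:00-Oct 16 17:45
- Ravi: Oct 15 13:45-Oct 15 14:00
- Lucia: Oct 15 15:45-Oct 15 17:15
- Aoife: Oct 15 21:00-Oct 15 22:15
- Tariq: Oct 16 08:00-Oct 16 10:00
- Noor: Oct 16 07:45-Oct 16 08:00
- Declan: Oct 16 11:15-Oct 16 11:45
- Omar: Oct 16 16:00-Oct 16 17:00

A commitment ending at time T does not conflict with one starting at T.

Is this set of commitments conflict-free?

Yes

Sorted by start: Ravi, Lucia, Aoife, Noor, Tariq, Declan, Omar, Ingrid.
Lucia starts after Ravi ends, so Ravi has no further overlaps.
Aoife starts after Lucia ends, so Lucia has no further overlaps.
Noor starts after Aoife ends, so Aoife has no further overlaps.
Tariq starts exactly when Noor ends (back-to-back, no overlap), so Noor has no further overlaps.
Declan starts after Tariq ends, so Tariq has no further overlaps.
Omar starts after Declan ends, so Declan has no further overlaps.
Ingrid starts exactly when Omar ends (back-to-back, no overlap).
Every pair is clear; the schedule has no overlaps.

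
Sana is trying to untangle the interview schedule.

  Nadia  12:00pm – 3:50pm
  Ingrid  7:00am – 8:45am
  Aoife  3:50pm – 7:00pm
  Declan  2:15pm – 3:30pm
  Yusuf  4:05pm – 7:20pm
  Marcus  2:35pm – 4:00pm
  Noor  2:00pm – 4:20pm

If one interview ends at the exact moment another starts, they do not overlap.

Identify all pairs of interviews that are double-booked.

Sorted by start: Ingrid, Nadia, Noor, Declan, Marcus, Aoife, Yusuf.
Nadia starts after Ingrid ends — done with Ingrid.
Noor starts before Nadia ends → Nadia and Noor overlap.
Declan starts before Nadia ends → Nadia and Declan overlap.
Marcus starts before Nadia ends → Nadia and Marcus overlap.
Aoife starts exactly when Nadia ends (back-to-back, no overlap) — done with Nadia.
Declan starts before Noor ends → Noor and Declan overlap.
Marcus starts before Noor ends → Noor and Marcus overlap.
Aoife starts before Noor ends → Noor and Aoife overlap.
Yusuf starts before Noor ends → Noor and Yusuf overlap.
Marcus starts before Declan ends → Declan and Marcus overlap.
Aoife starts after Declan ends — done with Declan.
Aoife starts before Marcus ends → Marcus and Aoife overlap.
Yusuf starts after Marcus ends.
Yusuf starts before Aoife ends → Aoife and Yusuf overlap.

Aoife & Marcus, Aoife & Noor, Aoife & Yusuf, Declan & Marcus, Declan & Nadia, Declan & Noor, Marcus & Nadia, Marcus & Noor, Nadia & Noor, Noor & Yusuf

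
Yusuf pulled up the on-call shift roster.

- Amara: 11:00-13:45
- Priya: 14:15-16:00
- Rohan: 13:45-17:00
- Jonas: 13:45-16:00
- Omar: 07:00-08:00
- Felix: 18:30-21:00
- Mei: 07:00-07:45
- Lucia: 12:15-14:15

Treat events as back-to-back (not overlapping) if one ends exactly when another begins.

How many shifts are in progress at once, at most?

Sweep the timeline, counting +1 at each start and −1 at each end (ends before starts at a tie):
07:00 start Mei → 1
07:00 start Omar → 2
07:45 end Mei → 1
08:00 end Omar → 0
11:00 start Amara → 1
12:15 start Lucia → 2
13:45 end Amara → 1
13:45 start Jonas → 2
13:45 start Rohan → 3
14:15 end Lucia → 2
14:15 start Priya → 3
16:00 end Jonas → 2
16:00 end Priya → 1
17:00 end Rohan → 0
18:30 start Felix → 1
21:00 end Felix → 0
Peak is 3, at 13:45 (Jonas, Lucia, Rohan).

3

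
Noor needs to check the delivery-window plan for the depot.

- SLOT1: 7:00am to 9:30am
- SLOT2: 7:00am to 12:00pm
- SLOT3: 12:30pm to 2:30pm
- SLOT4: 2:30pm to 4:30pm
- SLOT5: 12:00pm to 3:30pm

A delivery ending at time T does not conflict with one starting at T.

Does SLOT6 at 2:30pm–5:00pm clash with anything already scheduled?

Yes — it overlaps SLOT4, SLOT5

SLOT1: ends 9:30am at or before SLOT6 starts 2:30pm → clear.
SLOT2: ends 12:00pm at or before SLOT6 starts 2:30pm → clear.
SLOT5: starts 12:00pm before SLOT6 ends 5:00pm, and ends 3:30pm after SLOT6 starts 2:30pm → overlap.
SLOT3: ends 2:30pm at or before SLOT6 starts 2:30pm → clear.
SLOT4: starts 2:30pm before SLOT6 ends 5:00pm, and ends 4:30pm after SLOT6 starts 2:30pm → overlap.
SLOT6 overlaps SLOT4, SLOT5.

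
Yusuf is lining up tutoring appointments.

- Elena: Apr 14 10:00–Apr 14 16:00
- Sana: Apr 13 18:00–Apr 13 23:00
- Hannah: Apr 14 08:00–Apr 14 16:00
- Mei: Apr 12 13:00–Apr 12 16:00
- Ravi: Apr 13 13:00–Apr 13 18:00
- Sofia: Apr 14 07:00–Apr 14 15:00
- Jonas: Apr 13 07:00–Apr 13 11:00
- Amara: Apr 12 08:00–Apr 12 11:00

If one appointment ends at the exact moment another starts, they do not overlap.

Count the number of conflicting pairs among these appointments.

Sorted by start: Amara, Mei, Jonas, Ravi, Sana, Sofia, Hannah, Elena.
Mei starts after Amara ends, so nothing later overlaps Amara either.
Jonas starts after Mei ends, so nothing later overlaps Mei either.
Ravi starts after Jonas ends, so nothing later overlaps Jonas either.
Sana starts exactly when Ravi ends (back-to-back, no overlap), so nothing later overlaps Ravi either.
Sofia starts after Sana ends, so nothing later overlaps Sana either.
Hannah starts before Sofia ends → Sofia and Hannah overlap.
Elena starts before Sofia ends → Sofia and Elena overlap.
Elena starts before Hannah ends → Hannah and Elena overlap.
Overlapping pairs: Elena & Hannah, Elena & Sofia, Hannah & Sofia — 3 in total.

3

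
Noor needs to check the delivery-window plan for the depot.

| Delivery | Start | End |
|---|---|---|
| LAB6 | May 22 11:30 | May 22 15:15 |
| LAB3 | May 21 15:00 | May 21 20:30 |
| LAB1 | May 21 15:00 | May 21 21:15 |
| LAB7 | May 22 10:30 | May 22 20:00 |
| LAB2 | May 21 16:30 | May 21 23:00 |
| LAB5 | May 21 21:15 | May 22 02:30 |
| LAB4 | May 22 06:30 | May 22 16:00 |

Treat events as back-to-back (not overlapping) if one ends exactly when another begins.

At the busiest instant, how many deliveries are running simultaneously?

3

Walk through starts and ends in time order (an end at T is processed before a start at T):
May 21 15:00 start LAB1 → 1
May 21 15:00 start LAB3 → 2
May 21 16:30 start LAB2 → 3
May 21 20:30 end LAB3 → 2
May 21 21:15 end LAB1 → 1
May 21 21:15 start LAB5 → 2
May 21 23:00 end LAB2 → 1
May 22 02:30 end LAB5 → 0
May 22 06:30 start LAB4 → 1
May 22 10:30 start LAB7 → 2
May 22 11:30 start LAB6 → 3
May 22 15:15 end LAB6 → 2
May 22 16:00 end LAB4 → 1
May 22 20:00 end LAB7 → 0
Peak is 3, at May 21 16:30 (LAB1, LAB2, LAB3).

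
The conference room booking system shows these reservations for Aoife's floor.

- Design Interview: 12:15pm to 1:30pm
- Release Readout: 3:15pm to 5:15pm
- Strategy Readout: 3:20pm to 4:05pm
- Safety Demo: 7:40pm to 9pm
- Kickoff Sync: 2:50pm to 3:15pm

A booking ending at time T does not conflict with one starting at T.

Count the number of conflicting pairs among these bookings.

Check each pair: they overlap iff neither finishes before the other starts.
Sorted by start: Design Interview, Kickoff Sync, Release Readout, Strategy Readout, Safety Demo.
Kickoff Sync starts after Design Interview ends, so nothing later overlaps Design Interview either.
Release Readout starts exactly when Kickoff Sync ends (back-to-back, no overlap), so nothing later overlaps Kickoff Sync either.
Strategy Readout starts before Release Readout ends → Release Readout and Strategy Readout overlap.
Safety Demo starts after Release Readout ends.
Safety Demo starts after Strategy Readout ends.
Overlapping pairs: Release Readout & Strategy Readout — 1 in total.

1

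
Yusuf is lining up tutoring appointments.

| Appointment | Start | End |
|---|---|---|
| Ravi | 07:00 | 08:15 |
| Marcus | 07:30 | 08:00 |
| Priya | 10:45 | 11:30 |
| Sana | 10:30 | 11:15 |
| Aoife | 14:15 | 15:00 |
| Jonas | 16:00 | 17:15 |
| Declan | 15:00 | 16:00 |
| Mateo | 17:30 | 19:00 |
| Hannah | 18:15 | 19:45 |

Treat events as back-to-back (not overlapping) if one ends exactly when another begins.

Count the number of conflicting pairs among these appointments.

3

Sorted by start: Ravi, Marcus, Sana, Priya, Aoife, Declan, Jonas, Mateo, Hannah.
Marcus starts before Ravi ends → Ravi and Marcus overlap.
Sana starts after Ravi ends — done with Ravi.
Sana starts after Marcus ends — done with Marcus.
Priya starts before Sana ends → Sana and Priya overlap.
Aoife starts after Sana ends — done with Sana.
Aoife starts after Priya ends — done with Priya.
Declan starts exactly when Aoife ends (back-to-back, no overlap) — done with Aoife.
Jonas starts exactly when Declan ends (back-to-back, no overlap) — done with Declan.
Mateo starts after Jonas ends — done with Jonas.
Hannah starts before Mateo ends → Mateo and Hannah overlap.
Overlapping pairs: Hannah & Mateo, Marcus & Ravi, Priya & Sana — 3 in total.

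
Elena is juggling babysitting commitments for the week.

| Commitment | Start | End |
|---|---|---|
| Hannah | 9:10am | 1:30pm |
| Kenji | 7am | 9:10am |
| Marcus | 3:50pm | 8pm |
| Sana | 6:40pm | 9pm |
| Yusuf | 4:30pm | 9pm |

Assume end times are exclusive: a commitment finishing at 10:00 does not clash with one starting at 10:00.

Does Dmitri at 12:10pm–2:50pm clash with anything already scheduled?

Kenji: ends 9:10am at or before Dmitri starts 12:10pm → clear.
Hannah: starts 9:10am before Dmitri ends 2:50pm, and ends 1:30pm after Dmitri starts 12:10pm → overlap.
Marcus: starts 3:50pm at or after Dmitri ends 2:50pm → clear.
Yusuf: starts 4:30pm at or after Dmitri ends 2:50pm → clear.
Sana: starts 6:40pm at or after Dmitri ends 2:50pm → clear.
Dmitri overlaps Hannah.

Yes — it overlaps Hannah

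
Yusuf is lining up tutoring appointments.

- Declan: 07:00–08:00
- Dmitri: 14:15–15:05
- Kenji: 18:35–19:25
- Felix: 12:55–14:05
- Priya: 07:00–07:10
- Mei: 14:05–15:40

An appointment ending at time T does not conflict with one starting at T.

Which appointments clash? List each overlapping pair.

Declan & Priya, Dmitri & Mei

Two intervals overlap when each starts before the other ends.
Sorted by start: Declan, Priya, Felix, Mei, Dmitri, Kenji.
Priya starts before Declan ends → Declan and Priya overlap.
Felix starts after Declan ends; Declan is clear from here.
Felix starts after Priya ends; Priya is clear from here.
Mei starts exactly when Felix ends (back-to-back, no overlap); Felix is clear from here.
Dmitri starts before Mei ends → Mei and Dmitri overlap.
Kenji starts after Mei ends.
Kenji starts after Dmitri ends.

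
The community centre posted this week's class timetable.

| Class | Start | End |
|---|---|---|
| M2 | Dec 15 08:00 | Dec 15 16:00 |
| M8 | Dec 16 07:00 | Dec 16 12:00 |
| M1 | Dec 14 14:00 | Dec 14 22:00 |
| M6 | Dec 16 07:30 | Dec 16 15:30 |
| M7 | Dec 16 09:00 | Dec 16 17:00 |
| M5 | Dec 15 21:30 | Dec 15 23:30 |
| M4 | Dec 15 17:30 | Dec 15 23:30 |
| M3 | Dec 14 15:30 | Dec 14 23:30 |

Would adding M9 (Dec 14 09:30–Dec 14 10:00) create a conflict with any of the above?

M1: starts Dec 14 14:00 at or after M9 ends Dec 14 10:00 → clear.
M3: starts Dec 14 15:30 at or after M9 ends Dec 14 10:00 → clear.
M2: starts Dec 15 08:00 at or after M9 ends Dec 14 10:00 → clear.
M4: starts Dec 15 17:30 at or after M9 ends Dec 14 10:00 → clear.
M5: starts Dec 15 21:30 at or after M9 ends Dec 14 10:00 → clear.
M8: starts Dec 16 07:00 at or after M9 ends Dec 14 10:00 → clear.
M6: starts Dec 16 07:30 at or after M9 ends Dec 14 10:00 → clear.
M7: starts Dec 16 09:00 at or after M9 ends Dec 14 10:00 → clear.

No — it doesn't clash with anything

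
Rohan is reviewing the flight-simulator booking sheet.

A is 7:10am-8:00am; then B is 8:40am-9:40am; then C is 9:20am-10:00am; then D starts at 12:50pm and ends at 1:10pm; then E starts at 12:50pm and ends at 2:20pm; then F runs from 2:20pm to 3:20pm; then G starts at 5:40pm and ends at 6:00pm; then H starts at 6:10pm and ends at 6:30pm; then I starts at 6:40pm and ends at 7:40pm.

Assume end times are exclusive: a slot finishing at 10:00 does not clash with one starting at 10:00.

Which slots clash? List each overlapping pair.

B & C, D & E

Sorted by start: A, B, C, D, E, F, G, H, I.
B starts after A ends, so A has no further overlaps.
C starts before B ends → B and C overlap.
D starts after B ends, so B has no further overlaps.
D starts after C ends, so C has no further overlaps.
E starts before D ends → D and E overlap.
F starts after D ends, so D has no further overlaps.
F starts exactly when E ends (back-to-back, no overlap), so E has no further overlaps.
G starts after F ends, so F has no further overlaps.
H starts after G ends, so G has no further overlaps.
I starts after H ends.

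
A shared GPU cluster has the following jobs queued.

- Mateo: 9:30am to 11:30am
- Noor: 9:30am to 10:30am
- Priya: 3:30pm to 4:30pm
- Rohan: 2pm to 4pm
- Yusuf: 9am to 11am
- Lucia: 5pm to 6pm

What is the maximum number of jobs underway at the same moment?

3

Sweep the timeline, counting +1 at each start and −1 at each end (ends before starts at a tie):
9am start Yusuf → 1
9:30am start Mateo → 2
9:30am start Noor → 3
10:30am end Noor → 2
11am end Yusuf → 1
11:30am end Mateo → 0
2pm start Rohan → 1
3:30pm start Priya → 2
4pm end Rohan → 1
4:30pm end Priya → 0
5pm start Lucia → 1
6pm end Lucia → 0
Peak is 3, at 9:30am (Mateo, Noor, Yusuf).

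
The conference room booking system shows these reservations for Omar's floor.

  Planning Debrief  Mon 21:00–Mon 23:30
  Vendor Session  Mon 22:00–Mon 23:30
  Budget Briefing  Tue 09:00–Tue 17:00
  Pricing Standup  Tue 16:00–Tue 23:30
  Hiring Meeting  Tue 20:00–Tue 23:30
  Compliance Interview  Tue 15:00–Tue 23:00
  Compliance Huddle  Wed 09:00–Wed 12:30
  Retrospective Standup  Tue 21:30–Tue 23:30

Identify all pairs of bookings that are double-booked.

Budget Briefing & Compliance Interview, Budget Briefing & Pricing Standup, Compliance Interview & Hiring Meeting, Compliance Interview & Pricing Standup, Compliance Interview & Retrospective Standup, Hiring Meeting & Pricing Standup, Hiring Meeting & Retrospective Standup, Planning Debrief & Vendor Session, Pricing Standup & Retrospective Standup

Sorted by start: Planning Debrief, Vendor Session, Budget Briefing, Compliance Interview, Pricing Standup, Hiring Meeting, Retrospective Standup, Compliance Huddle.
Vendor Session starts before Planning Debrief ends → Planning Debrief and Vendor Session overlap.
Budget Briefing starts after Planning Debrief ends, so Planning Debrief has no further overlaps.
Budget Briefing starts after Vendor Session ends, so Vendor Session has no further overlaps.
Compliance Interview starts before Budget Briefing ends → Budget Briefing and Compliance Interview overlap.
Pricing Standup starts before Budget Briefing ends → Budget Briefing and Pricing Standup overlap.
Hiring Meeting starts after Budget Briefing ends, so Budget Briefing has no further overlaps.
Pricing Standup starts before Compliance Interview ends → Compliance Interview and Pricing Standup overlap.
Hiring Meeting starts before Compliance Interview ends → Compliance Interview and Hiring Meeting overlap.
Retrospective Standup starts before Compliance Interview ends → Compliance Interview and Retrospective Standup overlap.
Compliance Huddle starts after Compliance Interview ends.
Hiring Meeting starts before Pricing Standup ends → Pricing Standup and Hiring Meeting overlap.
Retrospective Standup starts before Pricing Standup ends → Pricing Standup and Retrospective Standup overlap.
Compliance Huddle starts after Pricing Standup ends.
Retrospective Standup starts before Hiring Meeting ends → Hiring Meeting and Retrospective Standup overlap.
Compliance Huddle starts after Hiring Meeting ends.
Compliance Huddle starts after Retrospective Standup ends.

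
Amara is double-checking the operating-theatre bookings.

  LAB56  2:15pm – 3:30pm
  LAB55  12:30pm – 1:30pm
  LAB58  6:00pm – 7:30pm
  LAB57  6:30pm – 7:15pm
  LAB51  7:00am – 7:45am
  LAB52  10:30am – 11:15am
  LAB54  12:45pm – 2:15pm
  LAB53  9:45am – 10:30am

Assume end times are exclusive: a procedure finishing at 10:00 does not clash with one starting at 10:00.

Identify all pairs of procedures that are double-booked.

LAB54 & LAB55, LAB57 & LAB58

Sorted by start: LAB51, LAB53, LAB52, LAB55, LAB54, LAB56, LAB58, LAB57.
LAB53 starts after LAB51 ends; LAB51 is clear from here.
LAB52 starts exactly when LAB53 ends (back-to-back, no overlap); LAB53 is clear from here.
LAB55 starts after LAB52 ends; LAB52 is clear from here.
LAB54 starts before LAB55 ends → LAB55 and LAB54 overlap.
LAB56 starts after LAB55 ends; LAB55 is clear from here.
LAB56 starts exactly when LAB54 ends (back-to-back, no overlap); LAB54 is clear from here.
LAB58 starts after LAB56 ends; LAB56 is clear from here.
LAB57 starts before LAB58 ends → LAB58 and LAB57 overlap.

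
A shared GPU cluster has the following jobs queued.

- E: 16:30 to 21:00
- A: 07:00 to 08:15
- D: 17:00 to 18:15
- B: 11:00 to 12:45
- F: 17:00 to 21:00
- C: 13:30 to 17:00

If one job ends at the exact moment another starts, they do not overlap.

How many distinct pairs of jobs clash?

Two intervals overlap when each starts before the other ends.
Sorted by start: A, B, C, E, D, F.
B starts after A ends, so A has no further overlaps.
C starts after B ends, so B has no further overlaps.
E starts before C ends → C and E overlap.
D starts exactly when C ends (back-to-back, no overlap), so C has no further overlaps.
D starts before E ends → E and D overlap.
F starts before E ends → E and F overlap.
F starts before D ends → D and F overlap.
Overlapping pairs: C & E, D & E, D & F, E & F — 4 in total.

4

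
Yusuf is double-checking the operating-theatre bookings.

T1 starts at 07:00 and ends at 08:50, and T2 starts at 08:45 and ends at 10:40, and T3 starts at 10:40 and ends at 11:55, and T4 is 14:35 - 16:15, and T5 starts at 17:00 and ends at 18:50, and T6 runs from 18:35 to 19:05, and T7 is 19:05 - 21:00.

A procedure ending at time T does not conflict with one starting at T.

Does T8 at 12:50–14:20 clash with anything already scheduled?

No — it doesn't clash with anything

T1: ends 08:50 at or before T8 starts 12:50 → clear.
T2: ends 10:40 at or before T8 starts 12:50 → clear.
T3: ends 11:55 at or before T8 starts 12:50 → clear.
T4: starts 14:35 at or after T8 ends 14:20 → clear.
T5: starts 17:00 at or after T8 ends 14:20 → clear.
T6: starts 18:35 at or after T8 ends 14:20 → clear.
T7: starts 19:05 at or after T8 ends 14:20 → clear.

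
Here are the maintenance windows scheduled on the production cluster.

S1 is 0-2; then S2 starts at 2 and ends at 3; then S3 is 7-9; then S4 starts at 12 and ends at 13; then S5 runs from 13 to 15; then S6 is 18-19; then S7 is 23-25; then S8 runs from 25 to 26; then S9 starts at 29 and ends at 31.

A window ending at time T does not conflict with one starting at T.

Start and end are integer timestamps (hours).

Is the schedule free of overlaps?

Yes

Sorted by start: S1, S2, S3, S4, S5, S6, S7, S8, S9.
S2 starts exactly when S1 ends (back-to-back, no overlap) — done with S1.
S3 starts after S2 ends — done with S2.
S4 starts after S3 ends — done with S3.
S5 starts exactly when S4 ends (back-to-back, no overlap) — done with S4.
S6 starts after S5 ends — done with S5.
S7 starts after S6 ends — done with S6.
S8 starts exactly when S7 ends (back-to-back, no overlap) — done with S7.
S9 starts after S8 ends.
Every pair is clear; the schedule has no overlaps.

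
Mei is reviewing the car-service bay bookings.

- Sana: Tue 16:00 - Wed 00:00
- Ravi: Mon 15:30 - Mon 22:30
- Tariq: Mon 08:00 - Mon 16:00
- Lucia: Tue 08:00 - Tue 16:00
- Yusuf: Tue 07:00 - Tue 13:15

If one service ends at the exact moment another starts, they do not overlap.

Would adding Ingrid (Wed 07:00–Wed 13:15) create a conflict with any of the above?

Tariq: ends Mon 16:00 at or before Ingrid starts Wed 07:00 → clear.
Ravi: ends Mon 22:30 at or before Ingrid starts Wed 07:00 → clear.
Yusuf: ends Tue 13:15 at or before Ingrid starts Wed 07:00 → clear.
Lucia: ends Tue 16:00 at or before Ingrid starts Wed 07:00 → clear.
Sana: ends Wed 00:00 at or before Ingrid starts Wed 07:00 → clear.

No — it doesn't clash with anything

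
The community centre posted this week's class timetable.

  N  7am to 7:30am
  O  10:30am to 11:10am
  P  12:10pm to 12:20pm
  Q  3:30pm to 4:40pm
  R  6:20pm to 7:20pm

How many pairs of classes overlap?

0

Sorted by start: N, O, P, Q, R.
O starts after N ends — done with N.
P starts after O ends — done with O.
Q starts after P ends — done with P.
R starts after Q ends.
No pair overlaps.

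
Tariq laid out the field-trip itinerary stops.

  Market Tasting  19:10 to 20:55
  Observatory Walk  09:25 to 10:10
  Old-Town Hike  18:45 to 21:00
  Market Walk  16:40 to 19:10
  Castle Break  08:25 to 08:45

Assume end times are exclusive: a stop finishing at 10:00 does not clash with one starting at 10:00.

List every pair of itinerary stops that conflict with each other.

Market Tasting & Old-Town Hike, Market Walk & Old-Town Hike

Sorted by start: Castle Break, Observatory Walk, Market Walk, Old-Town Hike, Market Tasting.
Observatory Walk starts after Castle Break ends, so Castle Break has no further overlaps.
Market Walk starts after Observatory Walk ends, so Observatory Walk has no further overlaps.
Old-Town Hike starts before Market Walk ends → Market Walk and Old-Town Hike overlap.
Market Tasting starts exactly when Market Walk ends (back-to-back, no overlap).
Market Tasting starts before Old-Town Hike ends → Old-Town Hike and Market Tasting overlap.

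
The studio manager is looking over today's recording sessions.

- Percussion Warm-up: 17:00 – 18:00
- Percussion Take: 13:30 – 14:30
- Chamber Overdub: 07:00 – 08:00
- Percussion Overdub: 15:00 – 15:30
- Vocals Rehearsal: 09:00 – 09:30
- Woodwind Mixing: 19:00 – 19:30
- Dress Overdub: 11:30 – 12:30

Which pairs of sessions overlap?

none

Check each pair: they overlap iff neither finishes before the other starts.
Sorted by start: Chamber Overdub, Vocals Rehearsal, Dress Overdub, Percussion Take, Percussion Overdub, Percussion Warm-up, Woodwind Mixing.
Vocals Rehearsal starts after Chamber Overdub ends; Chamber Overdub is clear from here.
Dress Overdub starts after Vocals Rehearsal ends; Vocals Rehearsal is clear from here.
Percussion Take starts after Dress Overdub ends; Dress Overdub is clear from here.
Percussion Overdub starts after Percussion Take ends; Percussion Take is clear from here.
Percussion Warm-up starts after Percussion Overdub ends; Percussion Overdub is clear from here.
Woodwind Mixing starts after Percussion Warm-up ends.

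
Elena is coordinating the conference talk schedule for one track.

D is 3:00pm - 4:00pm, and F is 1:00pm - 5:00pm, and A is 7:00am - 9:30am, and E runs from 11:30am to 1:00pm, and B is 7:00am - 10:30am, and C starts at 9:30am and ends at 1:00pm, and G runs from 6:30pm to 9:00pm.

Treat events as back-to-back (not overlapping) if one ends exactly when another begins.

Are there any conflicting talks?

Yes

Sorted by start: A, B, C, E, F, D, G.
B starts before A ends → A and B overlap.
That's a conflict, so the schedule is not conflict-free.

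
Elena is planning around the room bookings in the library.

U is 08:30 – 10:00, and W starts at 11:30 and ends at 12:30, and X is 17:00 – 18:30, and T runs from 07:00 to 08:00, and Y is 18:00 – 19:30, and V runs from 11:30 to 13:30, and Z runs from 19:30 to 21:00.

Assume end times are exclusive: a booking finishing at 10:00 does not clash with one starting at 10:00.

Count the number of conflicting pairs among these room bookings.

2

Two intervals overlap when each starts before the other ends.
Sorted by start: T, U, V, W, X, Y, Z.
U starts after T ends — done with T.
V starts after U ends — done with U.
W starts before V ends → V and W overlap.
X starts after V ends — done with V.
X starts after W ends — done with W.
Y starts before X ends → X and Y overlap.
Z starts after X ends.
Z starts exactly when Y ends (back-to-back, no overlap).
Overlapping pairs: V & W, X & Y — 2 in total.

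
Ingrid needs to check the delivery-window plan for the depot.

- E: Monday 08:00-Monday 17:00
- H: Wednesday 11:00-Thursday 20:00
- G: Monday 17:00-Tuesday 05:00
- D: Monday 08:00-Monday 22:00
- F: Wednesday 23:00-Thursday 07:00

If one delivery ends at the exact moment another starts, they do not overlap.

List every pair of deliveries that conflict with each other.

Sorted by start: D, E, G, H, F.
E starts before D ends → D and E overlap.
G starts before D ends → D and G overlap.
H starts after D ends; D is clear from here.
G starts exactly when E ends (back-to-back, no overlap); E is clear from here.
H starts after G ends; G is clear from here.
F starts before H ends → H and F overlap.

D & E, D & G, F & H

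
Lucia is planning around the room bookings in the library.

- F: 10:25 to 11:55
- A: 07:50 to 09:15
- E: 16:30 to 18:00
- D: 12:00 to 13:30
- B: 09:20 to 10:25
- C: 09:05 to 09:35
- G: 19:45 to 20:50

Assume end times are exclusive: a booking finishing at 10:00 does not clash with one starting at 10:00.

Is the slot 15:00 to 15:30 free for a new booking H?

Yes — the slot is free

A: ends 09:15 at or before H starts 15:00 → clear.
C: ends 09:35 at or before H starts 15:00 → clear.
B: ends 10:25 at or before H starts 15:00 → clear.
F: ends 11:55 at or before H starts 15:00 → clear.
D: ends 13:30 at or before H starts 15:00 → clear.
E: starts 16:30 at or after H ends 15:30 → clear.
G: starts 19:45 at or after H ends 15:30 → clear.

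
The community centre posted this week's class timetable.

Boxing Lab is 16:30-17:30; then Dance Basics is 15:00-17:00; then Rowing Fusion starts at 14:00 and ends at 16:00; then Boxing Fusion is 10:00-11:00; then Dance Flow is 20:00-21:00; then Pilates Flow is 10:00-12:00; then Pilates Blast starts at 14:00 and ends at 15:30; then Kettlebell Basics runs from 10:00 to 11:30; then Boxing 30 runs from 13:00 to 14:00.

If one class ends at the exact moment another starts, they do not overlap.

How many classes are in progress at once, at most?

Walk through starts and ends in time order (an end at T is processed before a start at T):
10:00 start Boxing Fusion → 1
10:00 start Kettlebell Basics → 2
10:00 start Pilates Flow → 3
11:00 end Boxing Fusion → 2
11:30 end Kettlebell Basics → 1
12:00 end Pilates Flow → 0
13:00 start Boxing 30 → 1
14:00 end Boxing 30 → 0
14:00 start Pilates Blast → 1
14:00 start Rowing Fusion → 2
15:00 start Dance Basics → 3
15:30 end Pilates Blast → 2
16:00 end Rowing Fusion → 1
16:30 start Boxing Lab → 2
17:00 end Dance Basics → 1
17:30 end Boxing Lab → 0
20:00 start Dance Flow → 1
21:00 end Dance Flow → 0
Peak is 3, at 10:00 (Boxing Fusion, Kettlebell Basics, Pilates Flow).

3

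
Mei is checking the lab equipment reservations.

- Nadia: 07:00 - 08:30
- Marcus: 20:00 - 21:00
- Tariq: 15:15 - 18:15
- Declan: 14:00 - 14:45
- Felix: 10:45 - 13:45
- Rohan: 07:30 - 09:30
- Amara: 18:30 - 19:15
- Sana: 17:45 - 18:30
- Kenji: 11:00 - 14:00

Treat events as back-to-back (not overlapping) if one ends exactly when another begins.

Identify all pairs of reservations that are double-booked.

Felix & Kenji, Nadia & Rohan, Sana & Tariq

Sorted by start: Nadia, Rohan, Felix, Kenji, Declan, Tariq, Sana, Amara, Marcus.
Rohan starts before Nadia ends → Nadia and Rohan overlap.
Felix starts after Nadia ends; Nadia is clear from here.
Felix starts after Rohan ends; Rohan is clear from here.
Kenji starts before Felix ends → Felix and Kenji overlap.
Declan starts after Felix ends; Felix is clear from here.
Declan starts exactly when Kenji ends (back-to-back, no overlap); Kenji is clear from here.
Tariq starts after Declan ends; Declan is clear from here.
Sana starts before Tariq ends → Tariq and Sana overlap.
Amara starts after Tariq ends; Tariq is clear from here.
Amara starts exactly when Sana ends (back-to-back, no overlap); Sana is clear from here.
Marcus starts after Amara ends.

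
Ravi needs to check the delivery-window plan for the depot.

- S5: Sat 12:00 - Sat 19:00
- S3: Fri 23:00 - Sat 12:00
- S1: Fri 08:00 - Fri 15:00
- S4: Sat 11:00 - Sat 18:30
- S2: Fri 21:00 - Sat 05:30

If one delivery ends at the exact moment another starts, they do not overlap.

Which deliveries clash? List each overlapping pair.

Sorted by start: S1, S2, S3, S4, S5.
S2 starts after S1 ends; S1 is clear from here.
S3 starts before S2 ends → S2 and S3 overlap.
S4 starts after S2 ends; S2 is clear from here.
S4 starts before S3 ends → S3 and S4 overlap.
S5 starts exactly when S3 ends (back-to-back, no overlap).
S5 starts before S4 ends → S4 and S5 overlap.

S2 & S3, S3 & S4, S4 & S5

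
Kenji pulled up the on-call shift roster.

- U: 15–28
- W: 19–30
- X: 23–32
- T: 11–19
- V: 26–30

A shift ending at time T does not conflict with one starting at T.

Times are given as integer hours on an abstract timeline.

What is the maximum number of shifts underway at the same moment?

Sweep the timeline, counting +1 at each start and −1 at each end (ends before starts at a tie):
11 start T → 1
15 start U → 2
19 end T → 1
19 start W → 2
23 start X → 3
26 start V → 4
28 end U → 3
30 end V → 2
30 end W → 1
32 end X → 0
Peak is 4, at 26 (U, V, W, X).

4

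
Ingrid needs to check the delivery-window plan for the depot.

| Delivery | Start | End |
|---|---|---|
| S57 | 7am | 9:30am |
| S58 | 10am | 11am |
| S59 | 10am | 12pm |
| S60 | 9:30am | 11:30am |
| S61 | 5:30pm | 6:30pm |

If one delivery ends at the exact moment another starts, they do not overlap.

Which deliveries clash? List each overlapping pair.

S58 & S59, S58 & S60, S59 & S60

Sorted by start: S57, S60, S58, S59, S61.
S60 starts exactly when S57 ends (back-to-back, no overlap), so S57 has no further overlaps.
S58 starts before S60 ends → S60 and S58 overlap.
S59 starts before S60 ends → S60 and S59 overlap.
S61 starts after S60 ends.
S59 starts before S58 ends → S58 and S59 overlap.
S61 starts after S58 ends.
S61 starts after S59 ends.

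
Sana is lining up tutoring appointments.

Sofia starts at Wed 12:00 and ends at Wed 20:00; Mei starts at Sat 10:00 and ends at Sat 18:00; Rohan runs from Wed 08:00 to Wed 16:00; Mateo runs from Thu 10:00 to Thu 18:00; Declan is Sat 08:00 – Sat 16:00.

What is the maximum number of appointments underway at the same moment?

Sort all start/end points and keep a running count:
Wed 08:00 start Rohan → 1
Wed 12:00 start Sofia → 2
Wed 16:00 end Rohan → 1
Wed 20:00 end Sofia → 0
Thu 10:00 start Mateo → 1
Thu 18:00 end Mateo → 0
Sat 08:00 start Declan → 1
Sat 10:00 start Mei → 2
Sat 16:00 end Declan → 1
Sat 18:00 end Mei → 0
Peak is 2, at Wed 12:00 (Rohan, Sofia).

2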